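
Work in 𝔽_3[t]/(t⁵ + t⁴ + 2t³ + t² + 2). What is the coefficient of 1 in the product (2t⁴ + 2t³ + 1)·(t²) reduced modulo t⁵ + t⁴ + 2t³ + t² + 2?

0

Multiply in 𝔽_3[t]: (2t⁴ + 2t³ + 1)·(t²) = 2t⁶ + 2t⁵ + t².
Reduce using t⁵ ≡ 2t⁴ + t³ + 2t² + 1 (mod t⁵ + t⁴ + 2t³ + t² + 2).
Reduced: 2t⁴ + t³ + t² + 2t.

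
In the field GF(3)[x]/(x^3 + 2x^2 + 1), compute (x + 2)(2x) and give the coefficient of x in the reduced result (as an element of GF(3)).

1

Multiply in GF(3)[x]: (x + 2)·(2x) = 2x^2 + x.
Reduced: 2x^2 + x.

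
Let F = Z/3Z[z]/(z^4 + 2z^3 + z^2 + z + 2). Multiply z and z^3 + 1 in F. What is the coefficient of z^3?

Multiply in Z/3Z[z]: (z)·(z^3 + 1) = z^4 + z.
Reduce using z^4 ≡ z^3 + 2z^2 + 2z + 1 (mod z^4 + 2z^3 + z^2 + z + 2).
Reduced: z^3 + 2z^2 + 1.

1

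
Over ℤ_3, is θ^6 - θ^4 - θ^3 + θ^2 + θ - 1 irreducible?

No

Write h(θ) = θ^6 - θ^4 - θ^3 + θ^2 + θ - 1.
Check for roots in ℤ_3: h(0) = 2; h(1) = 0 → root; h(2) = 0 → root.
h(1) = 0, so (θ − 1) divides h(θ); h is reducible.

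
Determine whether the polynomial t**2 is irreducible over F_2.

Write m(t) = t**2.
Check for roots in F_2: m(0) = 0 → root; m(1) = 1.
m(0) = 0, so (t) divides m(t); m is reducible.

No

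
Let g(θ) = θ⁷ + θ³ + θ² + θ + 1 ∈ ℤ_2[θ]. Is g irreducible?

Yes

Check for roots in ℤ_2: g(0) = 1; g(1) = 1.
No roots, so no linear factors.
Monic irreducibles of degree 2 over GF(2): θ² + θ + 1.
None of them divide g (all give nonzero remainder).
Monic irreducibles of degree 3 over GF(2): θ³ + θ + 1, θ³ + θ² + 1.
None of them divide g (all give nonzero remainder).
No irreducible factor of degree ≤ 3 exists, so g is irreducible over GF(2).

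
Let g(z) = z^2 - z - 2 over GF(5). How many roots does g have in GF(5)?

2

Evaluate at each of the 5 elements of GF(5):
g(0) = 3; g(1) = 3; g(2) = 0 → root; g(3) = 4; g(4) = 0 → root.
Roots: {2, 4}.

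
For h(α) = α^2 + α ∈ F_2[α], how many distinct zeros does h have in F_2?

2

Evaluate at each of the 2 elements of F_2:
h(0) = 0 → root; h(1) = 0 → root.
Roots: {0, 1}.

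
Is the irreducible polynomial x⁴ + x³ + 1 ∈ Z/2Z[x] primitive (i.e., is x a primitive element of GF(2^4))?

Write f(x) = x⁴ + x³ + 1.
|GF(2^4)^×| = 2^4 − 1 = 15. Prime factorization: 15 = 3·5.
f is primitive ⇔ x has order 15 in GF(2)[x]/(f), i.e. x^(15/q) ≠ 1 for each prime q | 15.
x^(5) mod f = x³ + x + 1.
x^(3) mod f = x³.
None equal 1, so x has full order 15; f is primitive.

Yes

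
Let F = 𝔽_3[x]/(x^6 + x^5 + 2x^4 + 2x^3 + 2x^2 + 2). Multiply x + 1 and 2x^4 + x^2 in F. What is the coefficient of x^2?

1

Multiply in 𝔽_3[x]: (x + 1)·(2x^4 + x^2) = 2x^5 + 2x^4 + x^3 + x^2.
Reduced: 2x^5 + 2x^4 + x^3 + x^2.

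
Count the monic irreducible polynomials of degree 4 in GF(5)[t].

The number of monic irreducibles of degree 4 over GF(5) is (1/4)·Σ_{d∣4} μ(4/d) 5^d.
Divisors of 4: 1, 2, 4; μ(4/d) for each: 0, -1, 1.
Σ = − 5^2 + 5^4 = 600.
N = 600/4 = 150.

150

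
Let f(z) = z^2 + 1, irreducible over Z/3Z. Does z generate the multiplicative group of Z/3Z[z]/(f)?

No

|GF(3^2)^×| = 3^2 − 1 = 8. Prime factorization: 8 = 2^3.
f is primitive ⇔ z has order 8 in GF(3)[z]/(f), i.e. z^(8/q) ≠ 1 for each prime q | 8.
z^(4) mod f = 1
Since z^(4) = 1, the order of z divides 4 < 8; not primitive.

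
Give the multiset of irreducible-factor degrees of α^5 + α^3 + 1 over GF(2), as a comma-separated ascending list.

Write h(α) = α^5 + α^3 + 1.
Roots in GF(2): h(0) = 1; h(1) = 1.
Complete factorization: h(α) = (α^5 + α^3 + 1).
Factor degrees with multiplicity: 5 = 5.

5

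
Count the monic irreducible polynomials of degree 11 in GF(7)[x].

By the necklace-counting formula, N_7(11) = (1/11) Σ_{d|11} μ(11/d)·7^d.
Divisors of 11: 1, 11; μ(11/d) for each: -1, 1.
Σ = − 7^1 + 7^11 = 1977326736.
N = 1977326736/11 = 179756976.

179756976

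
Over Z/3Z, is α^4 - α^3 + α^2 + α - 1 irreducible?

Yes

Write m(α) = α^4 - α^3 + α^2 + α - 1.
Check for roots in Z/3Z: m(0) = 2; m(1) = 1; m(2) = 1.
No roots, so no linear factors.
Monic irreducibles of degree 2 over GF(3): α^2 + 1, α^2 + α - 1, α^2 - α - 1.
None of them divide m (all give nonzero remainder).
No irreducible factor of degree ≤ 2 exists, so m is irreducible over GF(3).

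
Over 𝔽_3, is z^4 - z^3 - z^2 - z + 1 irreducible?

No

Write g(z) = z^4 - z^3 - z^2 - z + 1.
Check for roots in 𝔽_3: g(0) = 1; g(1) = 2; g(2) = 0 → root.
g(2) = 0, so (z − 2) divides g(z); g is reducible.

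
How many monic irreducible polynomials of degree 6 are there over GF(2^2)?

670

Gauss's count: N_{4}(6) = (1/6) Σ_{d|6} μ(6/d)·4^d.
Divisors of 6: 1, 2, 3, 6; μ(6/d) for each: 1, -1, -1, 1.
Σ = 4^1 − 4^2 − 4^3 + 4^6 = 4020.
N = 4020/6 = 670.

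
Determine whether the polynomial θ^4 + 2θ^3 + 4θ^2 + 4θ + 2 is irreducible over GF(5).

Write h(θ) = θ^4 + 2θ^3 + 4θ^2 + 4θ + 2.
Check for roots in GF(5): h(0) = 2; h(1) = 3; h(2) = 3; h(3) = 0 → root; h(4) = 1.
h(3) = 0, so (θ − 3) divides h(θ); h is reducible.

No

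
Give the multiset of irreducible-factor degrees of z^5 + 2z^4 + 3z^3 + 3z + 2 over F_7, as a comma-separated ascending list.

1, 1, 3

Write h(z) = z^5 + 2z^4 + 3z^3 + 3z + 2.
Linear factors from roots: (z + 4), (z + 2).
Complete factorization: h(z) = (z + 2)·(z + 4)·(z^3 + 3z^2 + 5z + 2).
Factor degrees with multiplicity: 1 + 1 + 3 = 5.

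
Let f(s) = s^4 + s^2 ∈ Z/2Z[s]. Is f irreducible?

No

Check for roots in Z/2Z: f(0) = 0 → root; f(1) = 0 → root.
f(0) = 0, so (s) divides f(s); f is reducible.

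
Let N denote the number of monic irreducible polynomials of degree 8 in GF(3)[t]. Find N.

810

By the necklace-counting formula, N_3(8) = (1/8) Σ_{d|8} μ(8/d)·3^d.
Divisors of 8: 1, 2, 4, 8; μ(8/d) for each: 0, 0, -1, 1.
Σ = − 3^4 + 3^8 = 6480.
N = 6480/8 = 810.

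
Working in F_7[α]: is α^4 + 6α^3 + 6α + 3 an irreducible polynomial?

Write P(α) = α^4 + 6α^3 + 6α + 3.
Check for roots in F_7: P(0) = 3; P(1) = 2; P(2) = 2; P(3) = 5; P(4) = 2; P(5) = 1; P(6) = 6.
No roots, so no linear factors.
Degree-2 irreducible divisors: test the 21 monic irreducibles of degree 2 over GF(7).
None of them divide P (all give nonzero remainder).
No irreducible factor of degree ≤ 2 exists, so P is irreducible over GF(7).

Yes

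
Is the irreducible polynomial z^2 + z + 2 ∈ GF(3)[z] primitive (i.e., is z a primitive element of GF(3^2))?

Yes

Write f(z) = z^2 + z + 2.
|GF(3^2)^×| = 3^2 − 1 = 8. Prime factorization: 8 = 2^3.
f is primitive ⇔ z has order 8 in GF(3)[z]/(f), i.e. z^(8/q) ≠ 1 for each prime q | 8.
z^(4) mod f = 2.
None equal 1, so z has full order 8; f is primitive.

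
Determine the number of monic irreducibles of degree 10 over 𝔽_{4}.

104754

By the necklace-counting formula, N_4(10) = (1/10) Σ_{d|10} μ(10/d)·4^d.
Divisors of 10: 1, 2, 5, 10; μ(10/d) for each: 1, -1, -1, 1.
Σ = 4^1 − 4^2 − 4^5 + 4^10 = 1047540.
N = 1047540/10 = 104754.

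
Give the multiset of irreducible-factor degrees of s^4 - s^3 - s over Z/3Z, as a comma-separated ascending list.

1, 1, 2

Write g(s) = s^4 - s^3 - s.
Roots in Z/3Z: g(0) = 0 → root; g(1) = 2; g(2) = 0 → root.
Linear factors from roots: (s), (s + 1).
Complete factorization: g(s) = (s)·(s + 1)·(s^2 + s - 1).
Factor degrees with multiplicity: 1 + 1 + 2 = 4.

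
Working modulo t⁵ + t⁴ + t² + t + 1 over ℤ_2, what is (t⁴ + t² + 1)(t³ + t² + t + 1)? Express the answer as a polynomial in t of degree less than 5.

t^4 + t^3 + t^2 + t + 1

Multiply in ℤ_2[t]: (t⁴ + t² + 1)·(t³ + t² + t + 1) = t⁷ + t⁶ + t + 1.
Reduce using t⁵ ≡ t⁴ + t² + t + 1 (mod t⁵ + t⁴ + t² + t + 1).
Reduced: t⁴ + t³ + t² + t + 1.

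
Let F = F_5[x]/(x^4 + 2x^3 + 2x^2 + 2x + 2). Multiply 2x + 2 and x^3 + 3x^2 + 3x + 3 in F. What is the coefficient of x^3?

Multiply in F_5[x]: (2x + 2)·(x^3 + 3x^2 + 3x + 3) = 2x^4 + 3x^3 + 2x^2 + 2x + 1.
Reduce using x^4 ≡ 3x^3 + 3x^2 + 3x + 3 (mod x^4 + 2x^3 + 2x^2 + 2x + 2).
Reduced: 4x^3 + 3x^2 + 3x + 2.

4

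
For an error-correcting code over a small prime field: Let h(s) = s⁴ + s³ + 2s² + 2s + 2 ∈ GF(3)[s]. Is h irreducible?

Yes

Check for roots in GF(3): h(0) = 2; h(1) = 2; h(2) = 2.
No roots, so no linear factors.
Monic irreducibles of degree 2 over GF(3): s² + 1, s² + s + 2, s² + 2s + 2.
None of them divide h (all give nonzero remainder).
No irreducible factor of degree ≤ 2 exists, so h is irreducible over GF(3).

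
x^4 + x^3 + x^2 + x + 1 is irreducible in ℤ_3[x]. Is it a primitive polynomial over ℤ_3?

Write f(x) = x^4 + x^3 + x^2 + x + 1.
|GF(3^4)^×| = 3^4 − 1 = 80. Prime factorization: 80 = 2^4·5.
f is primitive ⇔ x has order 80 in GF(3)[x]/(f), i.e. x^(80/q) ≠ 1 for each prime q | 80.
x^(40) mod f = 1
x^(16) mod f = x.
Since x^(40) = 1, the order of x divides 40 < 80; not primitive.

No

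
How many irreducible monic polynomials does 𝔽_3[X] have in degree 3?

By the necklace-counting formula, N_3(3) = (1/3) Σ_{d|3} μ(3/d)·3^d.
Divisors of 3: 1, 3; μ(3/d) for each: -1, 1.
Σ = − 3^1 + 3^3 = 24.
N = 24/3 = 8.

8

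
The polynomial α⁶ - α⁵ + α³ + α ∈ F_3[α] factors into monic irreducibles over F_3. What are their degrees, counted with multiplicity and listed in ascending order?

Write g(α) = α⁶ - α⁵ + α³ + α.
Roots in F_3: g(0) = 0 → root; g(1) = 2; g(2) = 0 → root.
Linear factors from roots: (α), (α + 1).
Complete factorization: g(α) = (α)·(α + 1)·(α² - α - 1)^2.
Factor degrees with multiplicity: 1 + 1 + 2 + 2 = 6.

1, 1, 2, 2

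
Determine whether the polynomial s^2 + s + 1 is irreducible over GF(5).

Yes

Write f(s) = s^2 + s + 1.
Check for roots in GF(5): f(0) = 1; f(1) = 3; f(2) = 2; f(3) = 3; f(4) = 1.
No roots. A degree-2 polynomial over a field with no linear factor is irreducible.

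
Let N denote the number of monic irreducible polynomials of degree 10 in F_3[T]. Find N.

5880

x^(3^10) − x is the product of all monic irreducibles of degree dividing 10; Möbius inversion gives N = (1/10) Σ μ(10/d)·3^d.
Divisors of 10: 1, 2, 5, 10; μ(10/d) for each: 1, -1, -1, 1.
Σ = 3^1 − 3^2 − 3^5 + 3^10 = 58800.
N = 58800/10 = 5880.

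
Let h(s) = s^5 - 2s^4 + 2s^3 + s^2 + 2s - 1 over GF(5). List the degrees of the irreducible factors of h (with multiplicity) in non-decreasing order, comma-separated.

Roots in GF(5): h(0) = 4; h(1) = 3; h(2) = 3; h(3) = 4; h(4) = 3.
Complete factorization: h(s) = (s^5 - 2s^4 + 2s^3 + s^2 + 2s - 1).
Factor degrees with multiplicity: 5 = 5.

5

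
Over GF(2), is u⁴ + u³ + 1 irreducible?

Yes

Write f(u) = u⁴ + u³ + 1.
Check for roots in GF(2): f(0) = 1; f(1) = 1.
No roots, so no linear factors.
Monic irreducibles of degree 2 over GF(2): u² + u + 1.
None of them divide f (all give nonzero remainder).
No irreducible factor of degree ≤ 2 exists, so f is irreducible over GF(2).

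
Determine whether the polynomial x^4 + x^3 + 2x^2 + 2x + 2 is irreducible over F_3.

Yes

Write f(x) = x^4 + x^3 + 2x^2 + 2x + 2.
Check for roots in F_3: f(0) = 2; f(1) = 2; f(2) = 2.
No roots, so no linear factors.
Monic irreducibles of degree 2 over GF(3): x^2 + 1, x^2 + x + 2, x^2 + 2x + 2.
None of them divide f (all give nonzero remainder).
No irreducible factor of degree ≤ 2 exists, so f is irreducible over GF(3).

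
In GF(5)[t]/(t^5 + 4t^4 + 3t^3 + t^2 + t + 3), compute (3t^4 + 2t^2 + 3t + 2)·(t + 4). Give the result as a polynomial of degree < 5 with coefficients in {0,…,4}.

Multiply in GF(5)[t]: (3t^4 + 2t^2 + 3t + 2)·(t + 4) = 3t^5 + 2t^4 + 2t^3 + t^2 + 4t + 3.
Reduce using t^5 ≡ t^4 + 2t^3 + 4t^2 + 4t + 2 (mod t^5 + 4t^4 + 3t^3 + t^2 + t + 3).
Reduced: 3t^3 + 3t^2 + t + 4.

3t^3 + 3t^2 + t + 4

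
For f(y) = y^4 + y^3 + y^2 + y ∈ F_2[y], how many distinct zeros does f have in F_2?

Evaluate at each of the 2 elements of F_2:
f(0) = 0 → root; f(1) = 0 → root.
Roots: {0, 1}.

2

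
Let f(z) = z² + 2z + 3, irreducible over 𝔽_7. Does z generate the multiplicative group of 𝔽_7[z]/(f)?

Yes

|GF(7^2)^×| = 7^2 − 1 = 48. Prime factorization: 48 = 2^4·3.
f is primitive ⇔ z has order 48 in GF(7)[z]/(f), i.e. z^(48/q) ≠ 1 for each prime q | 48.
z^(24) mod f = 6.
z^(16) mod f = 2.
None equal 1, so z has full order 48; f is primitive.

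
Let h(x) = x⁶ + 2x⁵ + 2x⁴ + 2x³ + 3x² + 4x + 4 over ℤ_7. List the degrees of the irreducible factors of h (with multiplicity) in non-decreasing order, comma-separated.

Complete factorization: h(x) = (x⁶ + 2x⁵ + 2x⁴ + 2x³ + 3x² + 4x + 4).
Factor degrees with multiplicity: 6 = 6.

6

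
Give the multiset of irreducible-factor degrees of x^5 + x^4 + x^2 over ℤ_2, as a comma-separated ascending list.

Write f(x) = x^5 + x^4 + x^2.
Roots in ℤ_2: f(0) = 0 → root; f(1) = 1.
Linear factors from roots: (x).
Complete factorization: f(x) = (x)^2·(x^3 + x^2 + 1).
Factor degrees with multiplicity: 1 + 1 + 3 = 5.

1, 1, 3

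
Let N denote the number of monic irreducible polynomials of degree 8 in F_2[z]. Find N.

30

x^(2^8) − x is the product of all monic irreducibles of degree dividing 8; Möbius inversion gives N = (1/8) Σ μ(8/d)·2^d.
Divisors of 8: 1, 2, 4, 8; μ(8/d) for each: 0, 0, -1, 1.
Σ = − 2^4 + 2^8 = 240.
N = 240/8 = 30.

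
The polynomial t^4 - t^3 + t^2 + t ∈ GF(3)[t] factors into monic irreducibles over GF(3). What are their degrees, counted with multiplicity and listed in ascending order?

Write h(t) = t^4 - t^3 + t^2 + t.
Roots in GF(3): h(0) = 0 → root; h(1) = 2; h(2) = 2.
Linear factors from roots: (t).
Complete factorization: h(t) = (t)·(t^3 - t^2 + t + 1).
Factor degrees with multiplicity: 1 + 3 = 4.

1, 3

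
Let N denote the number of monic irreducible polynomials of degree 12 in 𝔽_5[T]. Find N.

20343700

The number of monic irreducibles of degree 12 over GF(5) is (1/12)·Σ_{d∣12} μ(12/d) 5^d.
Divisors of 12: 1, 2, 3, 4, 6, 12; μ(12/d) for each: 0, 1, 0, -1, -1, 1.
Σ = 5^2 − 5^4 − 5^6 + 5^12 = 244124400.
N = 244124400/12 = 20343700.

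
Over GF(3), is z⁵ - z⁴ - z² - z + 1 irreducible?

Yes

Write g(z) = z⁵ - z⁴ - z² - z + 1.
Check for roots in GF(3): g(0) = 1; g(1) = 2; g(2) = 2.
No roots, so no linear factors.
Monic irreducibles of degree 2 over GF(3): z² + 1, z² + z - 1, z² - z - 1.
None of them divide g (all give nonzero remainder).
No irreducible factor of degree ≤ 2 exists, so g is irreducible over GF(3).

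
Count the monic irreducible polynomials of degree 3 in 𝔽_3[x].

8

Gauss's count: N_{3}(3) = (1/3) Σ_{d|3} μ(3/d)·3^d.
Divisors of 3: 1, 3; μ(3/d) for each: -1, 1.
Σ = − 3^1 + 3^3 = 24.
N = 24/3 = 8.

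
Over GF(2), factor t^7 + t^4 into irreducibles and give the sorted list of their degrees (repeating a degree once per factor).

1, 1, 1, 1, 1, 2

Write f(t) = t^7 + t^4.
Roots in GF(2): f(0) = 0 → root; f(1) = 0 → root.
Linear factors from roots: (t), (t + 1).
Complete factorization: f(t) = (t + 1)·(t)^4·(t^2 + t + 1).
Factor degrees with multiplicity: 1 + 1 + 1 + 1 + 1 + 2 = 7.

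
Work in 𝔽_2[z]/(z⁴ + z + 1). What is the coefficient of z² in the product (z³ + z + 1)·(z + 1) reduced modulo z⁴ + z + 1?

Multiply in 𝔽_2[z]: (z³ + z + 1)·(z + 1) = z⁴ + z³ + z² + 1.
Reduce using z⁴ ≡ z + 1 (mod z⁴ + z + 1).
Reduced: z³ + z² + z.

1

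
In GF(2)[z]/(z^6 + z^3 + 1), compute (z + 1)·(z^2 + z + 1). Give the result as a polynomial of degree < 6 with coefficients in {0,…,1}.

z^3 + 1

Multiply in GF(2)[z]: (z + 1)·(z^2 + z + 1) = z^3 + 1.
Reduced: z^3 + 1.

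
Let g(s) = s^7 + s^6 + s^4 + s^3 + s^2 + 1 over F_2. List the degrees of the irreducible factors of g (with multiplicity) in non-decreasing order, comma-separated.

Roots in F_2: g(0) = 1; g(1) = 0 → root.
Linear factors from roots: (s + 1).
Complete factorization: g(s) = (s + 1)^4·(s^3 + s^2 + 1).
Factor degrees with multiplicity: 1 + 1 + 1 + 1 + 3 = 7.

1, 1, 1, 1, 3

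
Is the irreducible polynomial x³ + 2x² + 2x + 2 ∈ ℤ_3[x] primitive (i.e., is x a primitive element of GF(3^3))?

Write f(x) = x³ + 2x² + 2x + 2.
|GF(3^3)^×| = 3^3 − 1 = 26. Prime factorization: 26 = 2·13.
f is primitive ⇔ x has order 26 in GF(3)[x]/(f), i.e. x^(26/q) ≠ 1 for each prime q | 26.
x^(13) mod f = 1
x^(2) mod f = x².
Since x^(13) = 1, the order of x divides 13 < 26; not primitive.

No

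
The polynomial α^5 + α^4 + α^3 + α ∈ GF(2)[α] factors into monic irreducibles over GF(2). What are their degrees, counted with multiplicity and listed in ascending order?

Write g(α) = α^5 + α^4 + α^3 + α.
Roots in GF(2): g(0) = 0 → root; g(1) = 0 → root.
Linear factors from roots: (α), (α + 1).
Complete factorization: g(α) = (α)·(α + 1)·(α^3 + α + 1).
Factor degrees with multiplicity: 1 + 1 + 3 = 5.

1, 1, 3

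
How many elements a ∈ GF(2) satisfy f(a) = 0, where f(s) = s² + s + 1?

Evaluate at each of the 2 elements of GF(2):
f(0) = 1; f(1) = 1.
No element is a root.

0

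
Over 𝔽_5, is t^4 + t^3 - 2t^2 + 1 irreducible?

Write f(t) = t^4 + t^3 - 2t^2 + 1.
Check for roots in 𝔽_5: f(0) = 1; f(1) = 1; f(2) = 2; f(3) = 1; f(4) = 4.
No roots, so no linear factors.
Degree-2 irreducible divisors: test the 10 monic irreducibles of degree 2 over GF(5).
None of them divide f (all give nonzero remainder).
No irreducible factor of degree ≤ 2 exists, so f is irreducible over GF(5).

Yes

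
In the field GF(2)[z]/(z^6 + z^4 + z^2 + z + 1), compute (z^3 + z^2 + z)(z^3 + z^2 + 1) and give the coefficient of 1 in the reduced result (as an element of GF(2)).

Multiply in GF(2)[z]: (z^3 + z^2 + z)·(z^3 + z^2 + 1) = z^6 + z^2 + z.
Reduce using z^6 ≡ z^4 + z^2 + z + 1 (mod z^6 + z^4 + z^2 + z + 1).
Reduced: z^4 + 1.

1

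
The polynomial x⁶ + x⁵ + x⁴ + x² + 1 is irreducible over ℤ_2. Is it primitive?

Write f(x) = x⁶ + x⁵ + x⁴ + x² + 1.
|GF(2^6)^×| = 2^6 − 1 = 63. Prime factorization: 63 = 3^2·7.
f is primitive ⇔ x has order 63 in GF(2)[x]/(f), i.e. x^(63/q) ≠ 1 for each prime q | 63.
x^(21) mod f = 1
x^(9) mod f = x³ + 1.
Since x^(21) = 1, the order of x divides 21 < 63; not primitive.

No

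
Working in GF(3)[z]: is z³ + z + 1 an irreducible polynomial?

No

Write g(z) = z³ + z + 1.
Check for roots in GF(3): g(0) = 1; g(1) = 0 → root; g(2) = 2.
g(1) = 0, so (z − 1) divides g(z); g is reducible.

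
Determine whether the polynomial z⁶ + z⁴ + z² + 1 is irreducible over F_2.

Write P(z) = z⁶ + z⁴ + z² + 1.
Check for roots in F_2: P(0) = 1; P(1) = 0 → root.
P(1) = 0, so (z − 1) divides P(z); P is reducible.

No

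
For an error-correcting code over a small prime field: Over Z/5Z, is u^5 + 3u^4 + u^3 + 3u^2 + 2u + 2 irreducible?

Write P(u) = u^5 + 3u^4 + u^3 + 3u^2 + 2u + 2.
Check for roots in Z/5Z: P(0) = 2; P(1) = 2; P(2) = 1; P(3) = 3; P(4) = 4.
No roots, so no linear factors.
Degree-2 irreducible divisors: test the 10 monic irreducibles of degree 2 over GF(5).
None of them divide P (all give nonzero remainder).
No irreducible factor of degree ≤ 2 exists, so P is irreducible over GF(5).

Yes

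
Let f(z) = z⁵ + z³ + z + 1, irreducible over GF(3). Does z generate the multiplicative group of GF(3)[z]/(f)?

Yes

|GF(3^5)^×| = 3^5 − 1 = 242. Prime factorization: 242 = 2·11^2.
f is primitive ⇔ z has order 242 in GF(3)[z]/(f), i.e. z^(242/q) ≠ 1 for each prime q | 242.
z^(121) mod f = 2.
z^(22) mod f = z⁴ + z² + 2.
None equal 1, so z has full order 242; f is primitive.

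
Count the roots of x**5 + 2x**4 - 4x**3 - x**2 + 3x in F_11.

Write g(x) = x**5 + 2x**4 - 4x**3 - x**2 + 3x.
Evaluate at each of the 11 elements of F_11:
g(0) = 0 → root; g(1) = 1; g(2) = 1; g(3) = 0 → root; g(4) = 0 → root; g(5) = 4; g(6) = 4; g(7) = 2; g(8) = 9; g(9) = 0 → root; g(10) = 1.
Roots: {0, 3, 4, 9}.

4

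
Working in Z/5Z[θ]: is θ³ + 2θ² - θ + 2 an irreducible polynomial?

Yes

Write g(θ) = θ³ + 2θ² - θ + 2.
Check for roots in Z/5Z: g(0) = 2; g(1) = 4; g(2) = 1; g(3) = 4; g(4) = 4.
No roots. A degree-3 polynomial over a field with no linear factor is irreducible.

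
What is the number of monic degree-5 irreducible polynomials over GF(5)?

By the necklace-counting formula, N_5(5) = (1/5) Σ_{d|5} μ(5/d)·5^d.
Divisors of 5: 1, 5; μ(5/d) for each: -1, 1.
Σ = − 5^1 + 5^5 = 3120.
N = 3120/5 = 624.

624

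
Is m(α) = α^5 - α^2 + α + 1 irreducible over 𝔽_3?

Check for roots in 𝔽_3: m(0) = 1; m(1) = 2; m(2) = 1.
No roots, so no linear factors.
Monic irreducibles of degree 2 over GF(3): α^2 + 1, α^2 + α - 1, α^2 - α - 1.
None of them divide m (all give nonzero remainder).
No irreducible factor of degree ≤ 2 exists, so m is irreducible over GF(3).

Yes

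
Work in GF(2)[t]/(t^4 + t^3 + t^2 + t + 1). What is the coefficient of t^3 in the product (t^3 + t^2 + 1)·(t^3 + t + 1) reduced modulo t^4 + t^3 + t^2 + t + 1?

Multiply in GF(2)[t]: (t^3 + t^2 + 1)·(t^3 + t + 1) = t^6 + t^5 + t^4 + t^3 + t^2 + t + 1.
Reduce using t^4 ≡ t^3 + t^2 + t + 1 (mod t^4 + t^3 + t^2 + t + 1).
Reduced: t + 1.

0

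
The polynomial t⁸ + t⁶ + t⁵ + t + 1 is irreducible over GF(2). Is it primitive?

Yes

Write f(t) = t⁸ + t⁶ + t⁵ + t + 1.
|GF(2^8)^×| = 2^8 − 1 = 255. Prime factorization: 255 = 3·5·17.
f is primitive ⇔ t has order 255 in GF(2)[t]/(f), i.e. t^(255/q) ≠ 1 for each prime q | 255.
t^(85) mod f = t⁷ + t⁶ + t⁵ + t⁴.
t^(51) mod f = t⁴ + t.
t^(15) mod f = t⁷ + t⁶ + t³.
None equal 1, so t has full order 255; f is primitive.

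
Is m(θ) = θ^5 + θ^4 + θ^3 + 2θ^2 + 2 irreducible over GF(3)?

No

Check for roots in GF(3): m(0) = 2; m(1) = 1; m(2) = 0 → root.
m(2) = 0, so (θ − 2) divides m(θ); m is reducible.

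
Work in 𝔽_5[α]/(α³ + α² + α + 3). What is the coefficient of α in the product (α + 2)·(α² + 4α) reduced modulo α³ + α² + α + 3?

Multiply in 𝔽_5[α]: (α + 2)·(α² + 4α) = α³ + α² + 3α.
Reduce using α³ ≡ 4α² + 4α + 2 (mod α³ + α² + α + 3).
Reduced: 2α + 2.

2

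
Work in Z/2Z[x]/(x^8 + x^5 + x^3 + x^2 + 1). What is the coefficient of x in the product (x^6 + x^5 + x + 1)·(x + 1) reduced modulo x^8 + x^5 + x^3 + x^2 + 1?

0

Multiply in Z/2Z[x]: (x^6 + x^5 + x + 1)·(x + 1) = x^7 + x^5 + x^2 + 1.
Reduced: x^7 + x^5 + x^2 + 1.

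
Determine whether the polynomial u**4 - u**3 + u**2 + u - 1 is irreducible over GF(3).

Write g(u) = u**4 - u**3 + u**2 + u - 1.
Check for roots in GF(3): g(0) = 2; g(1) = 1; g(2) = 1.
No roots, so no linear factors.
Monic irreducibles of degree 2 over GF(3): u**2 + 1, u**2 + u - 1, u**2 - u - 1.
None of them divide g (all give nonzero remainder).
No irreducible factor of degree ≤ 2 exists, so g is irreducible over GF(3).

Yes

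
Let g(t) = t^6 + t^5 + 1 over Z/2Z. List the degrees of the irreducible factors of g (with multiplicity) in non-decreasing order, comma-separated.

6

Roots in Z/2Z: g(0) = 1; g(1) = 1.
Complete factorization: g(t) = (t^6 + t^5 + 1).
Factor degrees with multiplicity: 6 = 6.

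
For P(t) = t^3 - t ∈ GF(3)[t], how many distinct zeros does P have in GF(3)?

3

Evaluate at each of the 3 elements of GF(3):
P(0) = 0 → root; P(1) = 0 → root; P(2) = 0 → root.
Roots: {0, 1, 2}.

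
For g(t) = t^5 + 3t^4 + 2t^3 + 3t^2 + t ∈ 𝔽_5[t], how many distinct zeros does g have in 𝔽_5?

Evaluate at each of the 5 elements of 𝔽_5:
g(0) = 0 → root; g(1) = 0 → root; g(2) = 0 → root; g(3) = 0 → root; g(4) = 2.
Roots: {0, 1, 2, 3}.

4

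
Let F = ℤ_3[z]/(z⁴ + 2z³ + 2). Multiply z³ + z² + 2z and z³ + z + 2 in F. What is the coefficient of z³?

2

Multiply in ℤ_3[z]: (z³ + z² + 2z)·(z³ + z + 2) = z⁶ + z⁵ + z² + z.
Reduce using z⁴ ≡ z³ + 1 (mod z⁴ + 2z³ + 2).
Reduced: 2z³ + 2z² + 2.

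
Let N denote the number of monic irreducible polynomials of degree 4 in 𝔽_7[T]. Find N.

588

The number of monic irreducibles of degree 4 over GF(7) is (1/4)·Σ_{d∣4} μ(4/d) 7^d.
Divisors of 4: 1, 2, 4; μ(4/d) for each: 0, -1, 1.
Σ = − 7^2 + 7^4 = 2352.
N = 2352/4 = 588.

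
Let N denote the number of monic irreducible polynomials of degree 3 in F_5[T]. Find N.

40

By the necklace-counting formula, N_5(3) = (1/3) Σ_{d|3} μ(3/d)·5^d.
Divisors of 3: 1, 3; μ(3/d) for each: -1, 1.
Σ = − 5^1 + 5^3 = 120.
N = 120/3 = 40.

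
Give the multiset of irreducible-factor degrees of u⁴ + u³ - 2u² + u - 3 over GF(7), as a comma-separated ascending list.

Write h(u) = u⁴ + u³ - 2u² + u - 3.
Complete factorization: h(u) = (u² + 1)·(u² + u - 3).
Factor degrees with multiplicity: 2 + 2 = 4.

2, 2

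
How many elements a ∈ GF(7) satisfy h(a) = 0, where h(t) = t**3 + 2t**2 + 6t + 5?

3

Evaluate at each of the 7 elements of GF(7):
h(0) = 5; h(1) = 0 → root; h(2) = 5; h(3) = 5; h(4) = 6; h(5) = 0 → root; h(6) = 0 → root.
Roots: {1, 5, 6}.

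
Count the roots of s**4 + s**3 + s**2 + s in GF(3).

Write h(s) = s**4 + s**3 + s**2 + s.
Evaluate at each of the 3 elements of GF(3):
h(0) = 0 → root; h(1) = 1; h(2) = 0 → root.
Roots: {0, 2}.

2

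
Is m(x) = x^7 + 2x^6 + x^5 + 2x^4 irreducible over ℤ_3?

Check for roots in ℤ_3: m(0) = 0 → root; m(1) = 0 → root; m(2) = 2.
m(0) = 0, so (x) divides m(x); m is reducible.

No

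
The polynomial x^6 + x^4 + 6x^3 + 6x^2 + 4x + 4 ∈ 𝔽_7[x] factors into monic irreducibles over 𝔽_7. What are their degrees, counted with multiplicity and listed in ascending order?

Write f(x) = x^6 + x^4 + 6x^3 + 6x^2 + 4x + 4.
Complete factorization: f(x) = (x^6 + x^4 + 6x^3 + 6x^2 + 4x + 4).
Factor degrees with multiplicity: 6 = 6.

6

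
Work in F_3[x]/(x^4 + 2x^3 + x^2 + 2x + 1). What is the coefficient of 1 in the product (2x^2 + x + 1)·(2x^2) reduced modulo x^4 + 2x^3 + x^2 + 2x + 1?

2

Multiply in F_3[x]: (2x^2 + x + 1)·(2x^2) = x^4 + 2x^3 + 2x^2.
Reduce using x^4 ≡ x^3 + 2x^2 + x + 2 (mod x^4 + 2x^3 + x^2 + 2x + 1).
Reduced: x^2 + x + 2.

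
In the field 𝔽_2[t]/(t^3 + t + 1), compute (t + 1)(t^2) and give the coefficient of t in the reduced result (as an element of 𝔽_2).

Multiply in 𝔽_2[t]: (t + 1)·(t^2) = t^3 + t^2.
Reduce using t^3 ≡ t + 1 (mod t^3 + t + 1).
Reduced: t^2 + t + 1.

1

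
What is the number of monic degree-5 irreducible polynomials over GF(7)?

Gauss's count: N_{7}(5) = (1/5) Σ_{d|5} μ(5/d)·7^d.
Divisors of 5: 1, 5; μ(5/d) for each: -1, 1.
Σ = − 7^1 + 7^5 = 16800.
N = 16800/5 = 3360.

3360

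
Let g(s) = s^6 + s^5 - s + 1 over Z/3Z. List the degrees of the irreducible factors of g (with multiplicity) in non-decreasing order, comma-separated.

2, 2, 2

Roots in Z/3Z: g(0) = 1; g(1) = 2; g(2) = 2.
Complete factorization: g(s) = (s^2 + 1)·(s^2 - s - 1)^2.
Factor degrees with multiplicity: 2 + 2 + 2 = 6.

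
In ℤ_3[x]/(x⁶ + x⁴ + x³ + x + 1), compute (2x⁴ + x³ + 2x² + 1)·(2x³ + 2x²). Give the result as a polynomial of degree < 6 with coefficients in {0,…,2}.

2x^5 + 2x^3 + x^2 + 2x

Multiply in ℤ_3[x]: (2x⁴ + x³ + 2x² + 1)·(2x³ + 2x²) = x⁷ + x⁴ + 2x³ + 2x².
Reduce using x⁶ ≡ 2x⁴ + 2x³ + 2x + 2 (mod x⁶ + x⁴ + x³ + x + 1).
Reduced: 2x⁵ + 2x³ + x² + 2x.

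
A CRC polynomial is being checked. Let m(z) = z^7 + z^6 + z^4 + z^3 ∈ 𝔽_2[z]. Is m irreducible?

Check for roots in 𝔽_2: m(0) = 0 → root; m(1) = 0 → root.
m(0) = 0, so (z) divides m(z); m is reducible.

No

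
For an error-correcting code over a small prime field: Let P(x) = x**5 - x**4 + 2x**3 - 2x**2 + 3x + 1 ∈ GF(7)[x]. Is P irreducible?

Check for roots in GF(7): P(0) = 1; P(1) = 4; P(2) = 3; P(3) = 5; P(4) = 2; P(5) = 0 → root; P(6) = 6.
P(5) = 0, so (x − 5) divides P(x); P is reducible.

No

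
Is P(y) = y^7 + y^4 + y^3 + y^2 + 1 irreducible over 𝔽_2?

Yes

Check for roots in 𝔽_2: P(0) = 1; P(1) = 1.
No roots, so no linear factors.
Monic irreducibles of degree 2 over GF(2): y^2 + y + 1.
None of them divide P (all give nonzero remainder).
Monic irreducibles of degree 3 over GF(2): y^3 + y + 1, y^3 + y^2 + 1.
None of them divide P (all give nonzero remainder).
No irreducible factor of degree ≤ 3 exists, so P is irreducible over GF(2).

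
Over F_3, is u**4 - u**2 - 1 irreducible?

Yes

Write P(u) = u**4 - u**2 - 1.
Check for roots in F_3: P(0) = 2; P(1) = 2; P(2) = 2.
No roots, so no linear factors.
Monic irreducibles of degree 2 over GF(3): u**2 + 1, u**2 + u - 1, u**2 - u - 1.
None of them divide P (all give nonzero remainder).
No irreducible factor of degree ≤ 2 exists, so P is irreducible over GF(3).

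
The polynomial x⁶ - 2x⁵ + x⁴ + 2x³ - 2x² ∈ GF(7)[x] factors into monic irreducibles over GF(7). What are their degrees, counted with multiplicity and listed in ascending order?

1, 1, 1, 1, 2

Write h(x) = x⁶ - 2x⁵ + x⁴ + 2x³ - 2x².
Linear factors from roots: (x), (x - 1), (x + 1).
Complete factorization: h(x) = (x + 1)·(x - 1)·(x)^2·(x² - 2x + 2).
Factor degrees with multiplicity: 1 + 1 + 1 + 1 + 2 = 6.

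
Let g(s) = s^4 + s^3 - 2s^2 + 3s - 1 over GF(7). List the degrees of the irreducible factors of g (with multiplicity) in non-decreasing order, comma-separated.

1, 1, 1, 1

Linear factors from roots: (s - 2), (s - 3), (s + 2).
Complete factorization: g(s) = (s + 2)·(s - 2)·(s - 3)^2.
Factor degrees with multiplicity: 1 + 1 + 1 + 1 = 4.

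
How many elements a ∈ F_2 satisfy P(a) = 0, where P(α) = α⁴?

1

Evaluate at each of the 2 elements of F_2:
P(0) = 0 → root; P(1) = 1.
Roots: {0}.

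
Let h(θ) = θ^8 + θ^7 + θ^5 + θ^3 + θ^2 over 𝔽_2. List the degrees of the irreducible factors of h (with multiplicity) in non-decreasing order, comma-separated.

Roots in 𝔽_2: h(0) = 0 → root; h(1) = 1.
Linear factors from roots: (θ).
Complete factorization: h(θ) = (θ)^2·(θ^2 + θ + 1)^3.
Factor degrees with multiplicity: 1 + 1 + 2 + 2 + 2 = 8.

1, 1, 2, 2, 2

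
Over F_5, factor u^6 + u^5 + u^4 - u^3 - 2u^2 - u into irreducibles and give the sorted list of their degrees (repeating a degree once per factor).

1, 1, 2, 2

Write h(u) = u^6 + u^5 + u^4 - u^3 - 2u^2 - u.
Roots in F_5: h(0) = 0 → root; h(1) = 4; h(2) = 4; h(3) = 0 → root; h(4) = 1.
Linear factors from roots: (u), (u + 2).
Complete factorization: h(u) = (u)·(u + 2)·(u^2 + 2)·(u^2 - u + 1).
Factor degrees with multiplicity: 1 + 1 + 2 + 2 = 6.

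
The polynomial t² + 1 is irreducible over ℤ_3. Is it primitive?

No

Write f(t) = t² + 1.
|GF(3^2)^×| = 3^2 − 1 = 8. Prime factorization: 8 = 2^3.
f is primitive ⇔ t has order 8 in GF(3)[t]/(f), i.e. t^(8/q) ≠ 1 for each prime q | 8.
t^(4) mod f = 1
Since t^(4) = 1, the order of t divides 4 < 8; not primitive.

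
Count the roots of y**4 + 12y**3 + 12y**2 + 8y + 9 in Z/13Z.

Write P(y) = y**4 + 12y**3 + 12y**2 + 8y + 9.
Evaluate at each of the 13 elements of Z/13Z:
P(0) = 9; P(1) = 3; P(2) = 3; P(3) = 0 → root; P(4) = 9; P(5) = 4; P(6) = 9; P(7) = 7; P(8) = 5; P(9) = 8; P(10) = 6; P(11) = 0 → root; P(12) = 2.
Roots: {3, 11}.

2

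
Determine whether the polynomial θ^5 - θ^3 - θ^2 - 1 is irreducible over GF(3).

Write m(θ) = θ^5 - θ^3 - θ^2 - 1.
Check for roots in GF(3): m(0) = 2; m(1) = 1; m(2) = 1.
No roots, so no linear factors.
Monic irreducibles of degree 2 over GF(3): θ^2 + 1, θ^2 + θ - 1, θ^2 - θ - 1.
None of them divide m (all give nonzero remainder).
No irreducible factor of degree ≤ 2 exists, so m is irreducible over GF(3).

Yes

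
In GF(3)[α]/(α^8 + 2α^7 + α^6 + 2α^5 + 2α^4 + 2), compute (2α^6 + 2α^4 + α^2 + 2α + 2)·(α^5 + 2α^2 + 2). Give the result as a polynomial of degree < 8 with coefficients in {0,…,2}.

Multiply in GF(3)[α]: (2α^6 + 2α^4 + α^2 + 2α + 2)·(α^5 + 2α^2 + 2) = 2α^11 + 2α^9 + α^8 + α^7 + α^6 + 2α^5 + α^3 + α + 1.
Reduce using α^8 ≡ α^7 + 2α^6 + α^5 + α^4 + 1 (mod α^8 + 2α^7 + α^6 + 2α^5 + 2α^4 + 2).
Reduced: 2α^6 + α^5 + 2α^2 + 1.

2α^6 + α^5 + 2α^2 + 1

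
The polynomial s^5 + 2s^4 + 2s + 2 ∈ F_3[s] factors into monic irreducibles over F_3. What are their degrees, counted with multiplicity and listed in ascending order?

5

Write h(s) = s^5 + 2s^4 + 2s + 2.
Roots in F_3: h(0) = 2; h(1) = 1; h(2) = 1.
Complete factorization: h(s) = (s^5 + 2s^4 + 2s + 2).
Factor degrees with multiplicity: 5 = 5.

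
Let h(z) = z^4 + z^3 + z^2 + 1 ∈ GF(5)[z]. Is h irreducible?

Yes

Check for roots in GF(5): h(0) = 1; h(1) = 4; h(2) = 4; h(3) = 3; h(4) = 2.
No roots, so no linear factors.
Degree-2 irreducible divisors: test the 10 monic irreducibles of degree 2 over GF(5).
None of them divide h (all give nonzero remainder).
No irreducible factor of degree ≤ 2 exists, so h is irreducible over GF(5).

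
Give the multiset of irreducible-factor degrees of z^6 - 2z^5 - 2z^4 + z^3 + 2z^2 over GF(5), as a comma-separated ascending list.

1, 1, 1, 1, 2

Write h(z) = z^6 - 2z^5 - 2z^4 + z^3 + 2z^2.
Roots in GF(5): h(0) = 0 → root; h(1) = 0 → root; h(2) = 4; h(3) = 1; h(4) = 2.
Linear factors from roots: (z), (z - 1).
Complete factorization: h(z) = (z)^2·(z - 1)^2·(z^2 + 2).
Factor degrees with multiplicity: 1 + 1 + 1 + 1 + 2 = 6.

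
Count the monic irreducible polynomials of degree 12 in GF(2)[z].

335

The number of monic irreducibles of degree 12 over GF(2) is (1/12)·Σ_{d∣12} μ(12/d) 2^d.
Divisors of 12: 1, 2, 3, 4, 6, 12; μ(12/d) for each: 0, 1, 0, -1, -1, 1.
Σ = 2^2 − 2^4 − 2^6 + 2^12 = 4020.
N = 4020/12 = 335.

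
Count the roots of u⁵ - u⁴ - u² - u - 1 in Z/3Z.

Write g(u) = u⁵ - u⁴ - u² - u - 1.
Evaluate at each of the 3 elements of Z/3Z:
g(0) = 2; g(1) = 0 → root; g(2) = 0 → root.
Roots: {1, 2}.

2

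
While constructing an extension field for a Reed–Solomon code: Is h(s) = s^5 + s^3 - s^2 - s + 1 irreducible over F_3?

Yes

Check for roots in F_3: h(0) = 1; h(1) = 1; h(2) = 2.
No roots, so no linear factors.
Monic irreducibles of degree 2 over GF(3): s^2 + 1, s^2 + s - 1, s^2 - s - 1.
None of them divide h (all give nonzero remainder).
No irreducible factor of degree ≤ 2 exists, so h is irreducible over GF(3).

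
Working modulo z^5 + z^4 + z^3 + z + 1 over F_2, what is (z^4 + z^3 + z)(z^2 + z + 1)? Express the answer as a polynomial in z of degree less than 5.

Multiply in F_2[z]: (z^4 + z^3 + z)·(z^2 + z + 1) = z^6 + z^2 + z.
Reduce using z^5 ≡ z^4 + z^3 + z + 1 (mod z^5 + z^4 + z^3 + z + 1).
Reduced: z^3 + z + 1.

z^3 + z + 1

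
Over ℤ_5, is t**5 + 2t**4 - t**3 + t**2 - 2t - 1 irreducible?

No

Write P(t) = t**5 + 2t**4 - t**3 + t**2 - 2t - 1.
Check for roots in ℤ_5: P(0) = 4; P(1) = 0 → root; P(2) = 0 → root; P(3) = 0 → root; P(4) = 4.
P(1) = 0, so (t − 1) divides P(t); P is reducible.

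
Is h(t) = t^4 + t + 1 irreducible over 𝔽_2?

Check for roots in 𝔽_2: h(0) = 1; h(1) = 1.
No roots, so no linear factors.
Monic irreducibles of degree 2 over GF(2): t^2 + t + 1.
None of them divide h (all give nonzero remainder).
No irreducible factor of degree ≤ 2 exists, so h is irreducible over GF(2).

Yes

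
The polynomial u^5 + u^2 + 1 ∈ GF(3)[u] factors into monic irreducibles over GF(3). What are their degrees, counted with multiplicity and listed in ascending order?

Write h(u) = u^5 + u^2 + 1.
Roots in GF(3): h(0) = 1; h(1) = 0 → root; h(2) = 1.
Linear factors from roots: (u + 2).
Complete factorization: h(u) = (u + 2)·(u^4 + u^3 + u^2 + 2u + 2).
Factor degrees with multiplicity: 1 + 4 = 5.

1, 4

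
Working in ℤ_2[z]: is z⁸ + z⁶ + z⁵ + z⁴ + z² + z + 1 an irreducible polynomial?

Yes

Write P(z) = z⁸ + z⁶ + z⁵ + z⁴ + z² + z + 1.
Check for roots in ℤ_2: P(0) = 1; P(1) = 1.
No roots, so no linear factors.
Monic irreducibles of degree 2 over GF(2): z² + z + 1.
None of them divide P (all give nonzero remainder).
Monic irreducibles of degree 3 over GF(2): z³ + z + 1, z³ + z² + 1.
None of them divide P (all give nonzero remainder).
Monic irreducibles of degree 4 over GF(2): z⁴ + z + 1, z⁴ + z³ + 1, z⁴ + z³ + z² + z + 1.
None of them divide P (all give nonzero remainder).
No irreducible factor of degree ≤ 4 exists, so P is irreducible over GF(2).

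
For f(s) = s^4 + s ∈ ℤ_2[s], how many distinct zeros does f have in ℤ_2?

2

Evaluate at each of the 2 elements of ℤ_2:
f(0) = 0 → root; f(1) = 0 → root.
Roots: {0, 1}.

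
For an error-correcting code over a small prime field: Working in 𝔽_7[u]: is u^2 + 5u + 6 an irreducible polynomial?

Write m(u) = u^2 + 5u + 6.
Check for roots in 𝔽_7: m(0) = 6; m(1) = 5; m(2) = 6; m(3) = 2; m(4) = 0 → root; m(5) = 0 → root; m(6) = 2.
m(4) = 0, so (u − 4) divides m(u); m is reducible.

No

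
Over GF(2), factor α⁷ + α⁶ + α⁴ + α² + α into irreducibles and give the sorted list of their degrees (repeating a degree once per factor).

Write h(α) = α⁷ + α⁶ + α⁴ + α² + α.
Roots in GF(2): h(0) = 0 → root; h(1) = 1.
Linear factors from roots: (α).
Complete factorization: h(α) = (α)·(α² + α + 1)^3.
Factor degrees with multiplicity: 1 + 2 + 2 + 2 = 7.

1, 2, 2, 2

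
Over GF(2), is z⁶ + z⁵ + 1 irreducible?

Yes

Write P(z) = z⁶ + z⁵ + 1.
Check for roots in GF(2): P(0) = 1; P(1) = 1.
No roots, so no linear factors.
Monic irreducibles of degree 2 over GF(2): z² + z + 1.
None of them divide P (all give nonzero remainder).
Monic irreducibles of degree 3 over GF(2): z³ + z + 1, z³ + z² + 1.
None of them divide P (all give nonzero remainder).
No irreducible factor of degree ≤ 3 exists, so P is irreducible over GF(2).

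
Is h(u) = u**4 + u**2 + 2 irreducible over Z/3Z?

Yes

Check for roots in Z/3Z: h(0) = 2; h(1) = 1; h(2) = 1.
No roots, so no linear factors.
Monic irreducibles of degree 2 over GF(3): u**2 + 1, u**2 + u + 2, u**2 + 2u + 2.
None of them divide h (all give nonzero remainder).
No irreducible factor of degree ≤ 2 exists, so h is irreducible over GF(3).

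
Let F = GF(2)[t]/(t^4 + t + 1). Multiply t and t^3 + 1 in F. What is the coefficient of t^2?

0

Multiply in GF(2)[t]: (t)·(t^3 + 1) = t^4 + t.
Reduce using t^4 ≡ t + 1 (mod t^4 + t + 1).
Reduced: 1.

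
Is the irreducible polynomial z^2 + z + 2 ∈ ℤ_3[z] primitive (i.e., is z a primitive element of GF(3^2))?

Yes

Write f(z) = z^2 + z + 2.
|GF(3^2)^×| = 3^2 − 1 = 8. Prime factorization: 8 = 2^3.
f is primitive ⇔ z has order 8 in GF(3)[z]/(f), i.e. z^(8/q) ≠ 1 for each prime q | 8.
z^(4) mod f = 2.
None equal 1, so z has full order 8; f is primitive.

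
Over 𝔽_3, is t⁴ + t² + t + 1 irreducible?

Yes

Write m(t) = t⁴ + t² + t + 1.
Check for roots in 𝔽_3: m(0) = 1; m(1) = 1; m(2) = 2.
No roots, so no linear factors.
Monic irreducibles of degree 2 over GF(3): t² + 1, t² + t - 1, t² - t - 1.
None of them divide m (all give nonzero remainder).
No irreducible factor of degree ≤ 2 exists, so m is irreducible over GF(3).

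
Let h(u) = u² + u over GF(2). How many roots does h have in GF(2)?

2

Evaluate at each of the 2 elements of GF(2):
h(0) = 0 → root; h(1) = 0 → root.
Roots: {0, 1}.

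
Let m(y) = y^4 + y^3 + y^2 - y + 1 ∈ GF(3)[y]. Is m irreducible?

Check for roots in GF(3): m(0) = 1; m(1) = 0 → root; m(2) = 0 → root.
m(1) = 0, so (y − 1) divides m(y); m is reducible.

No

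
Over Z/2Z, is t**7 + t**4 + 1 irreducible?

Yes

Write P(t) = t**7 + t**4 + 1.
Check for roots in Z/2Z: P(0) = 1; P(1) = 1.
No roots, so no linear factors.
Monic irreducibles of degree 2 over GF(2): t**2 + t + 1.
None of them divide P (all give nonzero remainder).
Monic irreducibles of degree 3 over GF(2): t**3 + t + 1, t**3 + t**2 + 1.
None of them divide P (all give nonzero remainder).
No irreducible factor of degree ≤ 3 exists, so P is irreducible over GF(2).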